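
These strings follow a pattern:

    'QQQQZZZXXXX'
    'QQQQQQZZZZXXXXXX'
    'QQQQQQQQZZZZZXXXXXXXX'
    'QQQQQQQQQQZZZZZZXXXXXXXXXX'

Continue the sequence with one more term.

QQQQQQQQQQQQZZZZZZZXXXXXXXXXXXX

Each string has the form Q^{2n} Z^{n+1} X^{2n}, where the shown terms are n = 2, 3, 4, 5.
Setting n = 6 gives 12, 7, 12 characters in each block.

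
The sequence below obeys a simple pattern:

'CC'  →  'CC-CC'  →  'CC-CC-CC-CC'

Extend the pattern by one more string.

CC-CC-CC-CC-CC-CC-CC-CC

Each string is two copies of the previous one joined by '-'.
One more doubling of CC-CC-CC-CC gives the answer.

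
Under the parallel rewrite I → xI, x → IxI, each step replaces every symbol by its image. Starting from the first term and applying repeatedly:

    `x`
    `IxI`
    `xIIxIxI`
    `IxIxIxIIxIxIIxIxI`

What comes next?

Rewriting the 17 symbols of IxIxIxIIxIxIIxIxI one by one yields xI IxI xI IxI xI IxI xI xI IxI xI IxI xI xI IxI xI IxI xI; concatenated:

xIIxIxIIxIxIIxIxIxIIxIxIIxIxIxIIxIxIIxIxI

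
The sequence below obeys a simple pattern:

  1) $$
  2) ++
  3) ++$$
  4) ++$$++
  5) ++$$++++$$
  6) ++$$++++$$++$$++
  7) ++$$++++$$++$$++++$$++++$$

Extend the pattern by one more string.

From term 3 onward, concatenate the last term with the second-to-last: ++·$$ = ++$$, ++$$·++ = ++$$++, …
Continuing: ++$$++++$$++$$++++$$++++$$ · ++$$++++$$++$$++ gives term 8.

++$$++++$$++$$++++$$++++$$++$$++++$$++$$++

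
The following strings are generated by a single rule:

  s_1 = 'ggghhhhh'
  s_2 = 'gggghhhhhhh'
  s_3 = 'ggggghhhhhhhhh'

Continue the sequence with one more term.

gggggghhhhhhhhhhh

The n-th term is n+1 g's then 2n+1 h's, where the shown terms are n = 2, 3, 4.
For the next term, n = 5, so the run lengths are 6, 11.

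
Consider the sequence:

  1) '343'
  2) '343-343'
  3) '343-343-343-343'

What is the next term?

Every step duplicates the string with '-' between the halves.
So the next term is two copies of 343-343-343-343 with '-' between the halves.

343-343-343-343-343-343-343-343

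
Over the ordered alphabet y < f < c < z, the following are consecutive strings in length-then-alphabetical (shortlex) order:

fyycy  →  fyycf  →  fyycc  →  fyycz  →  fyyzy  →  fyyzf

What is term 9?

Continuing the enumeration 3 steps past fyyzf: fyyzf → fyyzc → fyyzz → (answer).

fyfyy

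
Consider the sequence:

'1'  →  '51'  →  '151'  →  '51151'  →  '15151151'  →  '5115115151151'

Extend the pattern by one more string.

151511515115115151151

Each term (from the third on) is the two preceding terms concatenated in order: term 3 = 1·51 = 151.
The next term joins 15151151 and 5115115151151.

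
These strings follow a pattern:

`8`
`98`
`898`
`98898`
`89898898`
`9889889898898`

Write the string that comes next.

From term 3 onward, concatenate the second-to-last term with the last: 8·98 = 898, 98·898 = 98898, …
Continuing: 89898898 · 9889889898898 gives term 7.

898988989889889898898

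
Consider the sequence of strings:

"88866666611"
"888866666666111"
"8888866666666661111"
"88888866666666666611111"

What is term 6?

Term n consists of n+1 8's, followed by 2n+2 6's, followed by n 1's, where the shown terms are n = 2, 3, 4, 5.
For term 6, n = 7, so the run lengths are 8, 16, 7.

8888888866666666666666661111111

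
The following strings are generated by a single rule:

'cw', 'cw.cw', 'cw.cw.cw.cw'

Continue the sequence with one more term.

cw.cw.cw.cw.cw.cw.cw.cw

Each string is two copies of the previous one joined by '.'.
One more doubling of cw.cw.cw.cw gives the answer.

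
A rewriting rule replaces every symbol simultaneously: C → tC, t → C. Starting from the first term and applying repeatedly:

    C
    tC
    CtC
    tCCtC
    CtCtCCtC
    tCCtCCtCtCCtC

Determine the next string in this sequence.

CtCtCCtCtCCtCCtCtCCtC

Applying the rule to each of the 13 symbols of tCCtCCtCtCCtC gives the pieces C tC tC C tC tC C tC C tC tC C tC, which concatenate to the answer.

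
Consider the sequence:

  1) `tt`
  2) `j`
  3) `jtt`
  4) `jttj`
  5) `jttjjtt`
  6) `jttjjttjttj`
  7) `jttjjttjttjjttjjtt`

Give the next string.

jttjjttjttjjttjjttjttjjttjttj

From term 3 onward, concatenate the last term with the second-to-last: j·tt = jtt, jtt·j = jttj, …
The next term joins jttjjttjttjjttjjtt and jttjjttjttj.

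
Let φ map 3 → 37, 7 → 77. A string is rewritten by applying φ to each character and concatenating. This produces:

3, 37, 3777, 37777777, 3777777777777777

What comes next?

Replace each of the 16 characters of 3777777777777777 in place — 37 77 77 77 77 77 77 77 77 77 77 77 77 77 77 77 — and concatenate.

37777777777777777777777777777777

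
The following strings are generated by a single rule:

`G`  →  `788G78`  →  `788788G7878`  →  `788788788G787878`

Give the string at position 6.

788788788788788G7878787878

Every step adds 788 to the front and 78 to the end of the previous string.
From 788788788G787878, 2 further steps: 788788788G787878 → 788788788788G78787878 → (answer).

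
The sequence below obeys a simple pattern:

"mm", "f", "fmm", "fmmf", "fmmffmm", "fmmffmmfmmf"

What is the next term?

fmmffmmfmmffmmffmm

From term 3 onward, concatenate the last term with the second-to-last: f·mm = fmm, fmm·f = fmmf, …
Continuing: fmmffmmfmmf · fmmffmm gives term 7.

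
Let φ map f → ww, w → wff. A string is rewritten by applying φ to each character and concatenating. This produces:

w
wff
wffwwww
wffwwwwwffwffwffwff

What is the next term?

Applying the rule to each of the 19 symbols of wffwwwwwffwffwffwff gives the pieces wff ww ww wff wff wff wff wff ww ww wff ww ww wff ww ww wff ww ww, which concatenate to the answer.

wffwwwwwffwffwffwffwffwwwwwffwwwwwffwwwwwffwwww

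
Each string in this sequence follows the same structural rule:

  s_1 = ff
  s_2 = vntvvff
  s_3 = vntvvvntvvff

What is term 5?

vntvvvntvvvntvvvntvvff

Every step adds vntvv at the front: s(k+1) = vntvv·s(k).
From vntvvvntvvff, 2 further steps: vntvvvntvvff → vntvvvntvvvntvvff → (answer).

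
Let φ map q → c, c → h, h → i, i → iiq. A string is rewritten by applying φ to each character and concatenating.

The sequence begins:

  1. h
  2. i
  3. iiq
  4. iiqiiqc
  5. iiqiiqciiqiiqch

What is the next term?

Applying the rule to each of the 15 symbols of iiqiiqciiqiiqch gives the pieces iiq iiq c iiq iiq c h iiq iiq c iiq iiq c h i, which concatenate to the answer.

iiqiiqciiqiiqchiiqiiqciiqiiqchi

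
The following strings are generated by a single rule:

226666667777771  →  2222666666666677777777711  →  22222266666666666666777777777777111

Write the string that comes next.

222222226666666666666666667777777777777771111

The n-th term is 2n-2 2's then 4n-2 6's then 3n 7's then n-1 1's, where the shown terms are n = 2, 3, 4.
At n = 5 the blocks have lengths 8, 18, 15, 4.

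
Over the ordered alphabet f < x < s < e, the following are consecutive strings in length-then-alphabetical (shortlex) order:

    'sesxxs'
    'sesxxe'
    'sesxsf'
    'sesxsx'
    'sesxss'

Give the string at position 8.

sesxex

Stepping forward 3 times from sesxss: sesxss → sesxse → sesxef, then the target.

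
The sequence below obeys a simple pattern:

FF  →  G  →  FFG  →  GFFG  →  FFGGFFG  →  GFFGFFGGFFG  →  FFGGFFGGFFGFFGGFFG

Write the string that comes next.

From term 3 onward, concatenate the second-to-last term with the last: FF·G = FFG, G·FFG = GFFG, …
So term 8 is GFFGFFGGFFG·FFGGFFGGFFGFFGGFFG.

GFFGFFGGFFGFFGGFFGGFFGFFGGFFG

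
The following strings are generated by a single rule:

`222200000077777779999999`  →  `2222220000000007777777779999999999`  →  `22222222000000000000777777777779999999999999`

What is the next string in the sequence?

222222222200000000000000077777777777779999999999999999

Term n consists of 2n 2's, followed by 3n 0's, followed by 2n+3 7's, followed by 3n+1 9's, where the shown terms are n = 2, 3, 4.
Setting n = 5 gives 10, 15, 13, 16 characters in each block.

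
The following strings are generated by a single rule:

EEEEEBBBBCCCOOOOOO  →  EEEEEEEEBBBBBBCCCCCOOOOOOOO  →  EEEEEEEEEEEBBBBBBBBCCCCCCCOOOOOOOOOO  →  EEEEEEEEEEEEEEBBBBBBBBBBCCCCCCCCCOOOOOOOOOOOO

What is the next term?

EEEEEEEEEEEEEEEEEBBBBBBBBBBBBCCCCCCCCCCCOOOOOOOOOOOOOO

Each string has the form E^{3n-1} B^{2n} C^{2n-1} O^{2n+2}, where the shown terms are n = 2, 3, 4, 5.
At n = 6 the blocks have lengths 17, 12, 11, 14.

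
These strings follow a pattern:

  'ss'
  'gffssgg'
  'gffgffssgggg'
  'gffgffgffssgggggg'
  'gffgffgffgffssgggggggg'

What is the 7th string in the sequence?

gffgffgffgffgffgffssgggggggggggg

s(k+1) = gff·s(k)·gg, so each term gains gff as a prefix and gg as a suffix.
From gffgffgffgffssgggggggg, 2 further steps: gffgffgffgffssgggggggg → gffgffgffgffgffssgggggggggg → (answer).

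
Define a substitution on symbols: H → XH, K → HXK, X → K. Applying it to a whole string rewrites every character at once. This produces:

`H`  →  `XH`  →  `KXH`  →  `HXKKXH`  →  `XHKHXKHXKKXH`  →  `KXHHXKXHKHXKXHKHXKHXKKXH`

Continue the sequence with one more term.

Replace each of the 24 characters of KXHHXKXHKHXKXHKHXKHXKKXH in place — HXK K XH XH K HXK K XH HXK XH K HXK K XH HXK XH K HXK XH K HXK HXK K XH — and concatenate.

HXKKXHXHKHXKKXHHXKXHKHXKKXHHXKXHKHXKXHKHXKHXKKXH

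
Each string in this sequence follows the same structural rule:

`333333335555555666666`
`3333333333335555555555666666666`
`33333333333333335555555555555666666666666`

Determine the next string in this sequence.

Term n consists of 4n 3's, followed by 3n+1 5's, followed by 3n 6's, where the shown terms are n = 2, 3, 4.
Setting n = 5 gives 20, 16, 15 characters in each block.

333333333333333333335555555555555555666666666666666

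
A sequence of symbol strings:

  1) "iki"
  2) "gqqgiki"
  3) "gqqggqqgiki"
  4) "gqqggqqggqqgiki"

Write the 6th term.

gqqggqqggqqggqqggqqgiki

Each term is the previous one with gqqg prepended.
From gqqggqqggqqgiki, 2 further steps: gqqggqqggqqgiki → gqqggqqggqqggqqgiki → (answer).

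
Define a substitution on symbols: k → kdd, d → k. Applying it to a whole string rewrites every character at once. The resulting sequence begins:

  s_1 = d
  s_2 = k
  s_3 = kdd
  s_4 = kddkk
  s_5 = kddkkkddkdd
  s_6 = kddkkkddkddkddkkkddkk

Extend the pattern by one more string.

Applying the rule to each of the 21 symbols of kddkkkddkddkddkkkddkk gives the pieces kdd k k kdd kdd kdd k k kdd k k kdd k k kdd kdd kdd k k kdd kdd, which concatenate to the answer.

kddkkkddkddkddkkkddkkkddkkkddkddkddkkkddkdd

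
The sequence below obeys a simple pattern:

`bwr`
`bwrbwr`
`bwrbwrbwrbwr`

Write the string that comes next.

bwrbwrbwrbwrbwrbwrbwrbwr

Each string is two copies of the previous one concatenated.
So the next term is two copies of bwrbwrbwrbwr.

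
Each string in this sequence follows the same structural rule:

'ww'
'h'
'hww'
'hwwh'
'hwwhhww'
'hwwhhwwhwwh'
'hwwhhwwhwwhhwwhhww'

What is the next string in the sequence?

hwwhhwwhwwhhwwhhwwhwwhhwwhwwh

Each term (from the third on) is the previous term followed by the one before it: term 3 = h·ww = hww.
So term 8 is hwwhhwwhwwhhwwhhww·hwwhhwwhwwh.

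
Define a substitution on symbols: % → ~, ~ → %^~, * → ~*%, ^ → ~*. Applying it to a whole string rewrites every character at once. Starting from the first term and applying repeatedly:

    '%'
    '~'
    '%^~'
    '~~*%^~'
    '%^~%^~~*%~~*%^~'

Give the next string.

~~*%^~~~*%^~%^~~*%~%^~%^~~*%~~*%^~

Applying the rule to each of the 15 symbols of %^~%^~~*%~~*%^~ gives the pieces ~ ~* %^~ ~ ~* %^~ %^~ ~*% ~ %^~ %^~ ~*% ~ ~* %^~, which concatenate to the answer.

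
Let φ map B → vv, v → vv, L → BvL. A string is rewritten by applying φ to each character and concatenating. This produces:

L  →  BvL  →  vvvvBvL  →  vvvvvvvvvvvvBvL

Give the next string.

vvvvvvvvvvvvvvvvvvvvvvvvvvvvBvL

Replace each of the 15 characters of vvvvvvvvvvvvBvL in place — vv vv vv vv vv vv vv vv vv vv vv vv vv vv BvL — and concatenate.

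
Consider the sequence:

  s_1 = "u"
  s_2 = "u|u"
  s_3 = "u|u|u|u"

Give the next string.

u|u|u|u|u|u|u|u

Each string is two copies of the previous one joined by '|'.
One more doubling of u|u|u|u gives the answer.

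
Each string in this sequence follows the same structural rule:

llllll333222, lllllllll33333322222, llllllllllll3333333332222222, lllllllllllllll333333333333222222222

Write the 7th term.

Term n consists of 3n+3 l's, followed by 3n 3's, followed by 2n+1 2's (n = 1, 2, …).
For term 7, n = 7, so the run lengths are 24, 21, 15.

llllllllllllllllllllllll333333333333333333333222222222222222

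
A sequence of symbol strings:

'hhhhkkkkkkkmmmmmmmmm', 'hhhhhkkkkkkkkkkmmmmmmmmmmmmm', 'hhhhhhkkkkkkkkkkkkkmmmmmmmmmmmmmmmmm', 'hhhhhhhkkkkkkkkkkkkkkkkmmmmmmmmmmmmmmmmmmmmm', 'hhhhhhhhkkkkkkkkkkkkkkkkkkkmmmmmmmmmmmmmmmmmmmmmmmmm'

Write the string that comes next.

hhhhhhhhhkkkkkkkkkkkkkkkkkkkkkkmmmmmmmmmmmmmmmmmmmmmmmmmmmmm

The n-th term is n+2 h's then 3n+1 k's then 4n+1 m's, where the shown terms are n = 2, 3, 4, 5, 6.
Setting n = 7 gives 9, 22, 29 characters in each block.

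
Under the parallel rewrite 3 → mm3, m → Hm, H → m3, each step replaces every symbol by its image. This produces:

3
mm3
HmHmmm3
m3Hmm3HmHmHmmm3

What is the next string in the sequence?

Rewriting the 15 symbols of m3Hmm3HmHmHmmm3 one by one yields Hm mm3 m3 Hm Hm mm3 m3 Hm m3 Hm m3 Hm Hm Hm mm3; concatenated:

Hmmm3m3HmHmmm3m3Hmm3Hmm3HmHmHmmm3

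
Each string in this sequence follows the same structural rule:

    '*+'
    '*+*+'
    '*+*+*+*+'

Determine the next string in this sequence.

Every step duplicates the string.
Doubling *+*+*+*+:

*+*+*+*+*+*+*+*+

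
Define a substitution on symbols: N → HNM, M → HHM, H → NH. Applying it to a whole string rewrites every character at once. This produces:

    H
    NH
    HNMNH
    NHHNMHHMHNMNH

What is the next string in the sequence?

HNMNHNHHNMHHMNHNHHHMNHHNMHHMHNMNH

Applying the rule to each of the 13 symbols of NHHNMHHMHNMNH gives the pieces HNM NH NH HNM HHM NH NH HHM NH HNM HHM HNM NH, which concatenate to the answer.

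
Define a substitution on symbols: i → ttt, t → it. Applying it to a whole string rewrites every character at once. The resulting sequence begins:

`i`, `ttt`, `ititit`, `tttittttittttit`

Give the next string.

Replace each of the 15 characters of tttittttittttit in place — it it it ttt it it it it ttt it it it it ttt it — and concatenate.

ititittttitititittttitititittttit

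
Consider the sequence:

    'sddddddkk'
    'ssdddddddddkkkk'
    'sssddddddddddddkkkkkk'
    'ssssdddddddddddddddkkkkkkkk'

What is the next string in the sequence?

The n-th term is n-1 s's then 3n d's then 2n-2 k's, where the shown terms are n = 2, 3, 4, 5.
For the next term, n = 6, so the run lengths are 5, 18, 10.

sssssddddddddddddddddddkkkkkkkkkk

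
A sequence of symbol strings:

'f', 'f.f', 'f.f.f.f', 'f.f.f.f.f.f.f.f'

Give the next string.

Each string is two copies of the previous one joined by '.'.
Doubling f.f.f.f.f.f.f.f with '.' between the halves:

f.f.f.f.f.f.f.f.f.f.f.f.f.f.f.f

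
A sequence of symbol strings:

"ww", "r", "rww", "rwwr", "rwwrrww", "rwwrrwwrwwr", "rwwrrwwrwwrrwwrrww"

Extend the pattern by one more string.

rwwrrwwrwwrrwwrrwwrwwrrwwrwwr

Each term (from the third on) is the previous term followed by the one before it: term 3 = r·ww = rww.
The next term joins rwwrrwwrwwrrwwrrww and rwwrrwwrwwr.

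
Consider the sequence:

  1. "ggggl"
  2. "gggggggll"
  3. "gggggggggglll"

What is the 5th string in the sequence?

gggggggggggggggglllll

The n-th term is 3n+1 g's then n l's (n = 1, 2, …).
At n = 5 the blocks have lengths 16, 5.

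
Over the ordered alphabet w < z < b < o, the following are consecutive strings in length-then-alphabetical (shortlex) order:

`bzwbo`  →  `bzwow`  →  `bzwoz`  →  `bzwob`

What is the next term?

bzwoo

Treat bzwob as a base-4 numeral over the given alphabet and add one, carrying through any trailing o's.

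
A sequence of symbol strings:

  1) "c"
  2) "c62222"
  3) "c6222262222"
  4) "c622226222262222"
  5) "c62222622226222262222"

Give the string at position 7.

c622226222262222622226222262222

Every step adds 62222 to the end: s(k+1) = s(k)·62222.
From c62222622226222262222, 2 further steps: c62222622226222262222 → c6222262222622226222262222 → (answer).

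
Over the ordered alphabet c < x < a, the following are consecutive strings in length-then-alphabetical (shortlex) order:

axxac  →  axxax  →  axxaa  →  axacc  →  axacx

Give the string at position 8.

Continuing the enumeration 3 steps past axacx: axacx → axaca → axaxc → (answer).

axaxx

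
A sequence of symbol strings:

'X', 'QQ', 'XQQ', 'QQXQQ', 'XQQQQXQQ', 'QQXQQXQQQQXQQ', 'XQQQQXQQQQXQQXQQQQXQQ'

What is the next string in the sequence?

QQXQQXQQQQXQQXQQQQXQQQQXQQXQQQQXQQ

From term 3 onward, concatenate the second-to-last term with the last: X·QQ = XQQ, QQ·XQQ = QQXQQ, …
The next term joins QQXQQXQQQQXQQ and XQQQQXQQQQXQQXQQQQXQQ.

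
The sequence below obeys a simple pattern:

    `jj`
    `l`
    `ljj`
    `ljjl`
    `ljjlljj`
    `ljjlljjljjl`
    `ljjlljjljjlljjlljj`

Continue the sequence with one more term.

ljjlljjljjlljjlljjljjlljjljjl

Each term (from the third on) is the previous term followed by the one before it: term 3 = l·jj = ljj.
Continuing: ljjlljjljjlljjlljj · ljjlljjljjl gives term 8.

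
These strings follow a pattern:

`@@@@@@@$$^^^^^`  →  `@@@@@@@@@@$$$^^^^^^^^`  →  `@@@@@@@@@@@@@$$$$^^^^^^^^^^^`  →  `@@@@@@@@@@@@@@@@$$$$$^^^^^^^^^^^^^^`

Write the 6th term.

@@@@@@@@@@@@@@@@@@@@@@$$$$$$$^^^^^^^^^^^^^^^^^^^^

Term n consists of 3n+1 @'s, followed by n $'s, followed by 3n-1 ^'s, where the shown terms are n = 2, 3, 4, 5.
Setting n = 7 gives 22, 7, 20 characters in each block.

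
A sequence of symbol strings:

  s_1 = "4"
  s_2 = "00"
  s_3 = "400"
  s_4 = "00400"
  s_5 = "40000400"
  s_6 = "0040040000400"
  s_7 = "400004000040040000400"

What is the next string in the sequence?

Each term (from the third on) is the two preceding terms concatenated in order: term 3 = 4·00 = 400.
The next term joins 0040040000400 and 400004000040040000400.

0040040000400400004000040040000400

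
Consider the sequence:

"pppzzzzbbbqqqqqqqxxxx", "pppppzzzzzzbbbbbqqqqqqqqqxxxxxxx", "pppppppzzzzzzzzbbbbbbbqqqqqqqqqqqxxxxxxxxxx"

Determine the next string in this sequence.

Term n consists of 2n-1 p's, followed by 2n z's, followed by 2n-1 b's, followed by 2n+3 q's, followed by 3n-2 x's, where the shown terms are n = 2, 3, 4.
For the next term, n = 5, so the run lengths are 9, 10, 9, 13, 13.

pppppppppzzzzzzzzzzbbbbbbbbbqqqqqqqqqqqqqxxxxxxxxxxxxx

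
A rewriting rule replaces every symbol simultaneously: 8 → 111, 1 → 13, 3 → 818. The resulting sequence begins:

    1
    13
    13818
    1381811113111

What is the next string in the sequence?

138181111311113131313818131313

Replace each of the 13 characters of 1381811113111 in place — 13 818 111 13 111 13 13 13 13 818 13 13 13 — and concatenate.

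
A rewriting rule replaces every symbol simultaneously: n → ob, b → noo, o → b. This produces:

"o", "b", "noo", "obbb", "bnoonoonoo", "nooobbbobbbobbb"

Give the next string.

Rewriting the 15 symbols of nooobbbobbbobbb one by one yields ob b b b noo noo noo b noo noo noo b noo noo noo; concatenated:

obbbbnoonoonoobnoonoonoobnoonoonoo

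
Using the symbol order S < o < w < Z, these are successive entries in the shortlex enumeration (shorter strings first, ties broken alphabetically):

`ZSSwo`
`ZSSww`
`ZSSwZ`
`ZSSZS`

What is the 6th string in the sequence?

Continuing the enumeration 2 steps past ZSSZS: ZSSZS → ZSSZo → (answer).

ZSSZw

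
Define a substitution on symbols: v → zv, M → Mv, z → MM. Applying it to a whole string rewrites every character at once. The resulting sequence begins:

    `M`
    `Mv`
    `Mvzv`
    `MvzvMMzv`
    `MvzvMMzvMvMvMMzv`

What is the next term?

Applying the rule to each of the 16 symbols of MvzvMMzvMvMvMMzv gives the pieces Mv zv MM zv Mv Mv MM zv Mv zv Mv zv Mv Mv MM zv, which concatenate to the answer.

MvzvMMzvMvMvMMzvMvzvMvzvMvMvMMzv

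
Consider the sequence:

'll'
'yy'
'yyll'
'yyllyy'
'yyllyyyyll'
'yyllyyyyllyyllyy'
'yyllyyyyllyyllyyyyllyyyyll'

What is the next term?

Each term (from the third on) is the previous term followed by the one before it: term 3 = yy·ll = yyll.
Continuing: yyllyyyyllyyllyyyyllyyyyll · yyllyyyyllyyllyy gives term 8.

yyllyyyyllyyllyyyyllyyyyllyyllyyyyllyyllyy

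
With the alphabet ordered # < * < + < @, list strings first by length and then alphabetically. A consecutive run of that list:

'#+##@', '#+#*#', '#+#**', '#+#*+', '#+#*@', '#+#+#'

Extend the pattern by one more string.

Treat #+#+# as a base-4 numeral over the given alphabet and add one, carrying through any trailing @'s.

#+#+*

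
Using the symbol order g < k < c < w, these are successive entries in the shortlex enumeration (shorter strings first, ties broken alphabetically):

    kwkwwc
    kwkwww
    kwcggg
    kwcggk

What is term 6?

kwcggw

Continuing the enumeration 2 steps past kwcggk: kwcggk → kwcggc → (answer).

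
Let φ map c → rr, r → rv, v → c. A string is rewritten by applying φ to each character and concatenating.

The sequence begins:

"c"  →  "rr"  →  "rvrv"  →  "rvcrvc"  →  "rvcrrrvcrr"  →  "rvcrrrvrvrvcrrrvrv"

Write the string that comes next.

Replace each of the 18 characters of rvcrrrvrvrvcrrrvrv in place — rv c rr rv rv rv c rv c rv c rr rv rv rv c rv c — and concatenate.

rvcrrrvrvrvcrvcrvcrrrvrvrvcrvc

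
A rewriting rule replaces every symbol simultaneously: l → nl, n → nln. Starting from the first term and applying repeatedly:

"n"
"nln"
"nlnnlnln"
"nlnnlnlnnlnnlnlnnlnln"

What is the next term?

Applying the rule to each of the 21 symbols of nlnnlnlnnlnnlnlnnlnln gives the pieces nln nl nln nln nl nln nl nln nln nl nln nln nl nln nl nln nln nl nln nl nln, which concatenate to the answer.

nlnnlnlnnlnnlnlnnlnlnnlnnlnlnnlnnlnlnnlnlnnlnnlnlnnlnln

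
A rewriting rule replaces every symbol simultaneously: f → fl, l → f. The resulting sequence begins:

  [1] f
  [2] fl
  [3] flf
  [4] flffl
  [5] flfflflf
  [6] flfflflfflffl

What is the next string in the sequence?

flfflflfflfflflfflflf

Applying the rule to each of the 13 symbols of flfflflfflffl gives the pieces fl f fl fl f fl f fl fl f fl fl f, which concatenate to the answer.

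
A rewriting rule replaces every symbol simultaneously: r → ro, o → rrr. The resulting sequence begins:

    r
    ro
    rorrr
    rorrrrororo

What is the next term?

rorrrrororororrrrorrrrorrr

Apply φ to rorrrrororo symbol by symbol: r→ro, o→rrr, r→ro, r→ro, r→ro, r→ro, o→rrr, r→ro, o→rrr, r→ro, o→rrr; joined: ro rrr ro ro ro ro rrr ro rrr ro rrr.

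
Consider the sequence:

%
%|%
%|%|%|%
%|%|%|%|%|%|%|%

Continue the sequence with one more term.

Each string is two copies of the previous one joined by '|'.
So the next term is two copies of %|%|%|%|%|%|%|% with '|' between the halves.

%|%|%|%|%|%|%|%|%|%|%|%|%|%|%|%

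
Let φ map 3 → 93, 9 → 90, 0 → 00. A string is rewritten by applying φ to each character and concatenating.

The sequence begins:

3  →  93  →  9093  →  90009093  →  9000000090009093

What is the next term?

90000000000000009000000090009093

Replace each of the 16 characters of 9000000090009093 in place — 90 00 00 00 00 00 00 00 90 00 00 00 90 00 90 93 — and concatenate.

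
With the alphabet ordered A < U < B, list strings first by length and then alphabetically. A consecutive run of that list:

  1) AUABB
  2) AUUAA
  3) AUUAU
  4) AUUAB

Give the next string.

AUUUA

Find the rightmost character of AUUAB below B, bump it to the next letter, and reset everything to its right to A.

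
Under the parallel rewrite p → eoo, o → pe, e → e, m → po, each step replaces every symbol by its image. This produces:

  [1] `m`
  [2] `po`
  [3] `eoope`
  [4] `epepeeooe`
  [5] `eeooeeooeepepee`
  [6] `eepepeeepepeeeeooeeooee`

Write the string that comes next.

eeeooeeooeeeeooeeooeeeepepeeepepeee

Applying the rule to each of the 23 symbols of eepepeeepepeeeeooeeooee gives the pieces e e eoo e eoo e e e eoo e eoo e e e e pe pe e e pe pe e e, which concatenate to the answer.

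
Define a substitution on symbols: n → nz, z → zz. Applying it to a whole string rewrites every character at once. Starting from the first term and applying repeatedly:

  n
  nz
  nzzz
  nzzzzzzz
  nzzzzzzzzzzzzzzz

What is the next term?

Replace each of the 16 characters of nzzzzzzzzzzzzzzz in place — nz zz zz zz zz zz zz zz zz zz zz zz zz zz zz zz — and concatenate.

nzzzzzzzzzzzzzzzzzzzzzzzzzzzzzzz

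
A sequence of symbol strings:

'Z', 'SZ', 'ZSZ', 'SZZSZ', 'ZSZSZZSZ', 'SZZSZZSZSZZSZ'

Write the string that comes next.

From term 3 onward, concatenate the second-to-last term with the last: Z·SZ = ZSZ, SZ·ZSZ = SZZSZ, …
Continuing: ZSZSZZSZ · SZZSZZSZSZZSZ gives term 7.

ZSZSZZSZSZZSZZSZSZZSZ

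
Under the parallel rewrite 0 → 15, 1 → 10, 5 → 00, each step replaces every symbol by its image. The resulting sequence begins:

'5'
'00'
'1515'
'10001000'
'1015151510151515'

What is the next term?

10151000100010001015100010001000

φ(1015151510151515) expands symbol-by-symbol to 10 15 10 00 10 00 10 00 10 15 10 00 10 00 10 00; joining the 16 pieces gives the next term.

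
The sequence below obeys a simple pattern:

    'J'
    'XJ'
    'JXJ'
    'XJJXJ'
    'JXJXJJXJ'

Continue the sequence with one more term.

Each term (from the third on) is the two preceding terms concatenated in order: term 3 = J·XJ = JXJ.
The next term joins XJJXJ and JXJXJJXJ.

XJJXJJXJXJJXJ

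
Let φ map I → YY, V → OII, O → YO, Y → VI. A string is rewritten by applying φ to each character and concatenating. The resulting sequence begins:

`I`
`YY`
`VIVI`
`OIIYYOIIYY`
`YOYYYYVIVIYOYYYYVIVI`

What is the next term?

φ(YOYYYYVIVIYOYYYYVIVI) expands symbol-by-symbol to VI YO VI VI VI VI OII YY OII YY VI YO VI VI VI VI OII YY OII YY; joining the 20 pieces gives the next term.

VIYOVIVIVIVIOIIYYOIIYYVIYOVIVIVIVIOIIYYOIIYY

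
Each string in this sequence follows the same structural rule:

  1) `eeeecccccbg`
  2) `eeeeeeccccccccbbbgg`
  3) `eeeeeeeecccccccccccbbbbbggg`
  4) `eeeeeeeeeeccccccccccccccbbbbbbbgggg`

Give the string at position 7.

eeeeeeeeeeeeeeeecccccccccccccccccccccccbbbbbbbbbbbbbggggggg

Term n consists of 2n+2 e's, followed by 3n+2 c's, followed by 2n-1 b's, followed by n g's (n = 1, 2, …).
Setting n = 7 gives 16, 23, 13, 7 characters in each block.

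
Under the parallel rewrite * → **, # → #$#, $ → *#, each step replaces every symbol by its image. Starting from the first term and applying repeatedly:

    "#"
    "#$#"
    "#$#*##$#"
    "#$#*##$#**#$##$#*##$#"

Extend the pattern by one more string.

#$#*##$#**#$##$#*##$#****#$#*##$##$#*##$#**#$##$#*##$#

Replace each of the 21 characters of #$#*##$#**#$##$#*##$# in place — #$# *# #$# ** #$# #$# *# #$# ** ** #$# *# #$# #$# *# #$# ** #$# #$# *# #$# — and concatenate.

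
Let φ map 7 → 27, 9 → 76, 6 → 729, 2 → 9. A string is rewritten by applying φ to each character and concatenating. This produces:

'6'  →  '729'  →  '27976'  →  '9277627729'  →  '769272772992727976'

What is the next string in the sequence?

277297692792727976769279277627729

Replace each of the 18 characters of 769272772992727976 in place — 27 729 76 9 27 9 27 27 9 76 76 9 27 9 27 76 27 729 — and concatenate.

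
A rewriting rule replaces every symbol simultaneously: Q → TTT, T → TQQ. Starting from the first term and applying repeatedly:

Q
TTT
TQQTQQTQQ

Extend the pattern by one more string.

TQQTTTTTTTQQTTTTTTTQQTTTTTT

Apply φ to TQQTQQTQQ symbol by symbol: T→TQQ, Q→TTT, Q→TTT, T→TQQ, Q→TTT, Q→TTT, T→TQQ, Q→TTT, Q→TTT; joined: TQQ TTT TTT TQQ TTT TTT TQQ TTT TTT.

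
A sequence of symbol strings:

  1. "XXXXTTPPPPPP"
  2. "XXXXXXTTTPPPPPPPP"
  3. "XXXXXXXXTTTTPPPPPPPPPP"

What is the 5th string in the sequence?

XXXXXXXXXXXXTTTTTTPPPPPPPPPPPPPP

Reading off run lengths: X runs 4, 6, 8; T runs 2, 3, 4; P runs 6, 8, 10 — each is linear in n, where the shown terms are n = 2, 3, 4.
Setting n = 6 gives 12, 6, 14 characters in each block.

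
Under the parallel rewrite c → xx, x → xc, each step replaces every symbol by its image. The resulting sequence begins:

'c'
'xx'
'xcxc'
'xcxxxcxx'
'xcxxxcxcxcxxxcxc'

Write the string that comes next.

xcxxxcxcxcxxxcxxxcxxxcxcxcxxxcxx

Applying the rule to each of the 16 symbols of xcxxxcxcxcxxxcxc gives the pieces xc xx xc xc xc xx xc xx xc xx xc xc xc xx xc xx, which concatenate to the answer.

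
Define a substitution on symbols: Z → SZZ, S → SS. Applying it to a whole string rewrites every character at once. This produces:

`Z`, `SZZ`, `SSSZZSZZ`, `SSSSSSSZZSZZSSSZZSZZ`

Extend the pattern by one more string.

SSSSSSSSSSSSSSSZZSZZSSSZZSZZSSSSSSSZZSZZSSSZZSZZ

Applying the rule to each of the 20 symbols of SSSSSSSZZSZZSSSZZSZZ gives the pieces SS SS SS SS SS SS SS SZZ SZZ SS SZZ SZZ SS SS SS SZZ SZZ SS SZZ SZZ, which concatenate to the answer.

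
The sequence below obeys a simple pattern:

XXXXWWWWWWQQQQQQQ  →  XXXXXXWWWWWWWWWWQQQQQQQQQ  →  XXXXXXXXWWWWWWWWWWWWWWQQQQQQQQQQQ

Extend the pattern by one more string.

XXXXXXXXXXWWWWWWWWWWWWWWWWWWQQQQQQQQQQQQQ

Reading off run lengths: X runs 4, 6, 8; W runs 6, 10, 14; Q runs 7, 9, 11 — each is linear in n, where the shown terms are n = 2, 3, 4.
Setting n = 5 gives 10, 18, 13 characters in each block.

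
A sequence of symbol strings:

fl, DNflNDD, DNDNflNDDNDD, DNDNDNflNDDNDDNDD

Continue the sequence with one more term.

Every step adds DN to the front and NDD to the end of the previous string.
So the next term is DN·DNDNDNflNDDNDDNDD·NDD.

DNDNDNDNflNDDNDDNDDNDD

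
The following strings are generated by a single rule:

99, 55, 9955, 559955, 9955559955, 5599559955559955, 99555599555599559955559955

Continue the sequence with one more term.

559955995555995599555599555599559955559955

This is a Fibonacci-style word recurrence s(k) = s(k−2)·s(k−1): e.g. 99·55 = 9955.
Continuing: 5599559955559955 · 99555599555599559955559955 gives term 8.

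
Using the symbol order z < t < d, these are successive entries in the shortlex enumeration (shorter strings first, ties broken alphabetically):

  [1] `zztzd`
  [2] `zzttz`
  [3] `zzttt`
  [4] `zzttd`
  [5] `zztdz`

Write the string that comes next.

Find the rightmost character of zztdz below d, bump it to the next letter, and reset everything to its right to z.

zztdt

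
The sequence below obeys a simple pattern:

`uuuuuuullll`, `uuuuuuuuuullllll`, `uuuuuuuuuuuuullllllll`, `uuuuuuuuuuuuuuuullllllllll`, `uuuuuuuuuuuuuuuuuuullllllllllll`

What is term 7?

uuuuuuuuuuuuuuuuuuuuuuuuullllllllllllllll

Reading off run lengths: u runs 7, 10, 13, 16, 19; l runs 4, 6, 8, 10, 12 — each is linear in n, where the shown terms are n = 2, 3, 4, 5, 6.
At n = 8 the blocks have lengths 25, 16.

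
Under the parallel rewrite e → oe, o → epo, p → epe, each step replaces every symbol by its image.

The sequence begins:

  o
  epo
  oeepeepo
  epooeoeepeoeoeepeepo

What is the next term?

Rewriting the 20 symbols of epooeoeepeoeoeepeepo one by one yields oe epe epo epo oe epo oe oe epe oe epo oe epo oe oe epe oe oe epe epo; concatenated:

oeepeepoepooeepooeoeepeoeepooeepooeoeepeoeoeepeepo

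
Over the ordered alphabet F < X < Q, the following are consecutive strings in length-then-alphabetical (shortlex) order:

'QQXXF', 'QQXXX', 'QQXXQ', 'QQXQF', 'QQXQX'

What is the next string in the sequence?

Treat QQXQX as a base-3 numeral over the given alphabet and add one, carrying through any trailing Q's.

QQXQQ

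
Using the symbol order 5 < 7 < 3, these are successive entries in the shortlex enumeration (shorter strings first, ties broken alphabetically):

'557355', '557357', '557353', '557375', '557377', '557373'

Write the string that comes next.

Find the rightmost character of 557373 below 3, bump it to the next letter, and reset everything to its right to 5.

557335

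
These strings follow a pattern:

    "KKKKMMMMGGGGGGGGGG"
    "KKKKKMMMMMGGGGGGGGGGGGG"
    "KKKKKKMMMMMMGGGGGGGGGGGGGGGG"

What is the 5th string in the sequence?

Reading off run lengths: K runs 4, 5, 6; M runs 4, 5, 6; G runs 10, 13, 16 — each is linear in n, where the shown terms are n = 3, 4, 5.
Setting n = 7 gives 8, 8, 22 characters in each block.

KKKKKKKKMMMMMMMMGGGGGGGGGGGGGGGGGGGGGG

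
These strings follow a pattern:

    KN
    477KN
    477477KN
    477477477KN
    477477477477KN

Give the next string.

The strings grow by a fixed prefix 477 each time.
Applying this once more to 477477477477KN:

477477477477477KN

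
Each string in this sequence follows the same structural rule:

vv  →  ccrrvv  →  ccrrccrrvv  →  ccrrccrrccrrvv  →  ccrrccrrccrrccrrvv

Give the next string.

The strings grow by a fixed prefix ccrr each time.
Applying this once more to ccrrccrrccrrccrrvv:

ccrrccrrccrrccrrccrrvv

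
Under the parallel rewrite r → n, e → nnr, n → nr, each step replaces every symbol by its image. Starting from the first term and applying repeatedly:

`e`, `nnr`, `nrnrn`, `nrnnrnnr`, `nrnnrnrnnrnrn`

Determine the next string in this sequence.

Replace each of the 13 characters of nrnnrnrnnrnrn in place — nr n nr nr n nr n nr nr n nr n nr — and concatenate.

nrnnrnrnnrnnrnrnnrnnr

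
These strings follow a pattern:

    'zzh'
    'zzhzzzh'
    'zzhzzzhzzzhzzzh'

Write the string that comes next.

zzhzzzhzzzhzzzhzzzhzzzhzzzhzzzh

Every step duplicates the string with 'z' between the halves.
One more doubling of zzhzzzhzzzhzzzh gives the answer.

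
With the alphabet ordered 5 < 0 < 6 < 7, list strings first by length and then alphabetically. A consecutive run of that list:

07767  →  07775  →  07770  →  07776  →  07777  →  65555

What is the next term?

65550

The successor of 65555 increments the rightmost position that isn't already 7 and resets every position after it to 5.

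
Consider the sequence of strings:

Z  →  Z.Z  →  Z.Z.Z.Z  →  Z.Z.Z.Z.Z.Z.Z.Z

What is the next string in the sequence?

Z.Z.Z.Z.Z.Z.Z.Z.Z.Z.Z.Z.Z.Z.Z.Z

s(k+1) = s(k)·.·s(k) — each term doubles the last with '.' between the halves.
So the next term is two copies of Z.Z.Z.Z.Z.Z.Z.Z with '.' between the halves.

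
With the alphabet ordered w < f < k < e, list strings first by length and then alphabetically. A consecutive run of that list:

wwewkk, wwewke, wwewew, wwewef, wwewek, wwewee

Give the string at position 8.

Advancing 2 positions from wwewee through wwewee → wwefww reaches term 8.

wwefwf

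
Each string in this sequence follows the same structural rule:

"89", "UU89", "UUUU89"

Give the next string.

The strings grow by a fixed prefix UU each time.
One more step from UUUU89 gives the answer.

UUUUUU89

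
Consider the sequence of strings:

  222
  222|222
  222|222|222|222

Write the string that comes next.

s(k+1) = s(k)·|·s(k) — each term doubles the last with '|' between the halves.
Doubling 222|222|222|222 with '|' between the halves:

222|222|222|222|222|222|222|222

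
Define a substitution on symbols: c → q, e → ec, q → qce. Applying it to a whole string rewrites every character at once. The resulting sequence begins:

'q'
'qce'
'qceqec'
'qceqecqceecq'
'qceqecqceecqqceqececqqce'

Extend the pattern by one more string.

qceqecqceecqqceqececqqceqceqecqceecqecqqceqceqec

φ(qceqecqceecqqceqececqqce) expands symbol-by-symbol to qce q ec qce ec q qce q ec ec q qce qce q ec qce ec q ec q qce qce q ec; joining the 24 pieces gives the next term.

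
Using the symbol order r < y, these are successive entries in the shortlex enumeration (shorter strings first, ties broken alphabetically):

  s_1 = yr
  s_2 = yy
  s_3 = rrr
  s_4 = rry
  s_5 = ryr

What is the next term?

Treat ryr as a base-2 numeral over the given alphabet and add one, carrying through any trailing y's.

ryy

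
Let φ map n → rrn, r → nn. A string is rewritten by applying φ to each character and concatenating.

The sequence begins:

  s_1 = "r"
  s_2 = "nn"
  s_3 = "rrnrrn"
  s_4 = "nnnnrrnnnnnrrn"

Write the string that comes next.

Rewriting the 14 symbols of nnnnrrnnnnnrrn one by one yields rrn rrn rrn rrn nn nn rrn rrn rrn rrn rrn nn nn rrn; concatenated:

rrnrrnrrnrrnnnnnrrnrrnrrnrrnrrnnnnnrrn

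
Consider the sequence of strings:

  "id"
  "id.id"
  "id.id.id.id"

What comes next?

Every step duplicates the string with '.' between the halves.
One more doubling of id.id.id.id gives the answer.

id.id.id.id.id.id.id.id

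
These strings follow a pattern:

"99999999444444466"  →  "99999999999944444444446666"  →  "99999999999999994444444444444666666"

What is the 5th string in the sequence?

Term n consists of 4n 9's, followed by 3n+1 4's, followed by 2n-2 6's, where the shown terms are n = 2, 3, 4.
For term 5, n = 6, so the run lengths are 24, 19, 10.

99999999999999999999999944444444444444444446666666666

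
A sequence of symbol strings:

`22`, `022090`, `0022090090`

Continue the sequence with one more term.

00022090090090

Each term wraps the previous one in 0 on the left and 090 on the right.
So the next term is 0·0022090090·090.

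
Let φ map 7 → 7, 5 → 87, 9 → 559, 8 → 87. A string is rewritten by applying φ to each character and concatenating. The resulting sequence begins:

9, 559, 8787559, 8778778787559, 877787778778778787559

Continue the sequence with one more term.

Replace each of the 21 characters of 877787778778778787559 in place — 87 7 7 7 87 7 7 7 87 7 7 87 7 7 87 7 87 7 87 87 559 — and concatenate.

8777787777877787778778778787559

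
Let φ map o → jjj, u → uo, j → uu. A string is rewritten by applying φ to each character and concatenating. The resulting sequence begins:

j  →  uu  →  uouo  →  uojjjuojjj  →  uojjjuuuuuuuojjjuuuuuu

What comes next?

φ(uojjjuuuuuuuojjjuuuuuu) expands symbol-by-symbol to uo jjj uu uu uu uo uo uo uo uo uo uo jjj uu uu uu uo uo uo uo uo uo; joining the 22 pieces gives the next term.

uojjjuuuuuuuououououououojjjuuuuuuuouououououo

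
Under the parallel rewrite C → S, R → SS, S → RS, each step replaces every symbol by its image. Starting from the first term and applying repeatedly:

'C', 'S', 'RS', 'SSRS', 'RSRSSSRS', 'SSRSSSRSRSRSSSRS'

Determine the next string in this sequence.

RSRSSSRSRSRSSSRSSSRSSSRSRSRSSSRS

φ(SSRSSSRSRSRSSSRS) expands symbol-by-symbol to RS RS SS RS RS RS SS RS SS RS SS RS RS RS SS RS; joining the 16 pieces gives the next term.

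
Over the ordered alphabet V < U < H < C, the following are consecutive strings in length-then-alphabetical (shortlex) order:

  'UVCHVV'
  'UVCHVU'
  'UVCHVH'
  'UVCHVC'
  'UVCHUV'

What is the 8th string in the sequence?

UVCHUC

Continuing the enumeration 3 steps past UVCHUV: UVCHUV → UVCHUU → UVCHUH → (answer).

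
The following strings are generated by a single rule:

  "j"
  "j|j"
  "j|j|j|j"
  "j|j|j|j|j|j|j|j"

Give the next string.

Each string is two copies of the previous one joined by '|'.
One more doubling of j|j|j|j|j|j|j|j gives the answer.

j|j|j|j|j|j|j|j|j|j|j|j|j|j|j|j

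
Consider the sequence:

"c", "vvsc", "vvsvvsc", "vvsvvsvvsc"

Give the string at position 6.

Each term is the previous one with vvs prepended.
From vvsvvsvvsc, 2 further steps: vvsvvsvvsc → vvsvvsvvsvvsc → (answer).

vvsvvsvvsvvsvvsc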